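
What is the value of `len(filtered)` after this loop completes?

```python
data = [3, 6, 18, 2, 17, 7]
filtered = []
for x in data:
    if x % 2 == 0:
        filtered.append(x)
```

Count even numbers in [3, 6, 18, 2, 17, 7]
`filtered` takes the values: [] → [6] → [6, 18] → [6, 18, 2]
So `len(filtered)` = 3

Answer: 3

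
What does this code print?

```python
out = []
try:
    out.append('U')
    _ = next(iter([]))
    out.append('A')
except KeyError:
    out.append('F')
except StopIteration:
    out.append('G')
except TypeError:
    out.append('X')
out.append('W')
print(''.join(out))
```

Execution trace: 'U' (try body) → 'G' (except StopIteration) → 'W' (after the try/except). Output: UGW

Answer: UGW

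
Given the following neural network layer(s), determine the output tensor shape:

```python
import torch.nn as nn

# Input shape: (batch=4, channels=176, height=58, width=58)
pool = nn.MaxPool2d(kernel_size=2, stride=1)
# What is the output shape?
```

Input: (4, 176, 58, 58) -> Output: (4, 176, 57, 57)

Answer: (4, 176, 57, 57)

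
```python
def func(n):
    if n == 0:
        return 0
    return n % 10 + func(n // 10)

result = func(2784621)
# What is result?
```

Sum of digits of 2784621: 1 + 2 + 6 + 4 + 8 + 7 + 2 = 30

Answer: 30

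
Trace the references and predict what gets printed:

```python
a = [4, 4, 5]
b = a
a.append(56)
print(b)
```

Key concept: basic list aliasing.
Step by step:
`a = [4, 4, 5]` → a = [4, 4, 5]
`b = a` → b = [4, 4, 5] (same object as a)
`a.append(56)` → a = [4, 4, 5, 56] (same object as b); b = [4, 4, 5, 56] (same object as a)
`print(b)` → prints [4, 4, 5, 56]

Answer: [4, 4, 5, 56]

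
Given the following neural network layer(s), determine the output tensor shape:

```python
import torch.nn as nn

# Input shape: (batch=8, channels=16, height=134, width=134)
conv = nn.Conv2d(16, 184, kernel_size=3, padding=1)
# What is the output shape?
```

Input: (8, 16, 134, 134) -> Output: (8, 184, 134, 134)

Answer: (8, 184, 134, 134)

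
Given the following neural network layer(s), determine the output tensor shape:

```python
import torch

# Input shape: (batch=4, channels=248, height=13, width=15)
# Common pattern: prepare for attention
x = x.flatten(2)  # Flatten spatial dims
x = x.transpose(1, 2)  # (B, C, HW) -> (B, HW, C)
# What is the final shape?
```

Input: (4, 248, 13, 15) -> after flatten(2): (4, 248, 195) -> Output: (4, 195, 248)

Answer: (4, 195, 248)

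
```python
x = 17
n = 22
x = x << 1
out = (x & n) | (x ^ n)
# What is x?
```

Trace:
`x = 17` → x = 17
`n = 22` → n = 22
`x = x << 1` → x = 34
`out = (x & n) | (x ^ n)` → out = 54
So x = 34

Answer: 34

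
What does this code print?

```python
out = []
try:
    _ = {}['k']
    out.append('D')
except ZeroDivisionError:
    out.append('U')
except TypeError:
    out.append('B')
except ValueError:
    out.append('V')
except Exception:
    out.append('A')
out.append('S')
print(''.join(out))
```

Execution trace: 'A' (except Exception) → 'S' (after the try/except). Output: AS

Answer: AS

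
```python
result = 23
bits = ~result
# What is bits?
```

Trace:
`result = 23` → result = 23
`bits = ~result` → bits = -24
So bits = -24

Answer: -24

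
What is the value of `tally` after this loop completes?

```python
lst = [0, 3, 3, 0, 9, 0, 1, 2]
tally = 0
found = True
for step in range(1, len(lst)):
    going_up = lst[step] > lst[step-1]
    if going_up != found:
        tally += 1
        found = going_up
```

Count direction changes in [0, 3, 3, 0, 9, 0, 1, 2]
`tally` takes the values: 0 → 1 → 2 → 3 → 4

Answer: 4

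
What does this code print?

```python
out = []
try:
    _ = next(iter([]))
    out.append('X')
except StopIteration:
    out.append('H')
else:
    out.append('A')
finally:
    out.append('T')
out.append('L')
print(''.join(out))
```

Execution trace: 'H' (except StopIteration) → 'T' (finally) → 'L' (after the try/except). Output: HTL

Answer: HTL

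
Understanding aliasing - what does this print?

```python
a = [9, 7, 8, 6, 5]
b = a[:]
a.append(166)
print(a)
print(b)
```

Key concept: slice [:] creates copy.
Step by step:
`a = [9, 7, 8, 6, 5]` → a = [9, 7, 8, 6, 5]
`b = a[:]` → b = [9, 7, 8, 6, 5]
`a.append(166)` → a = [9, 7, 8, 6, 5, 166]
`print(a)` → prints [9, 7, 8, 6, 5, 166]
`print(b)` → prints [9, 7, 8, 6, 5]

Answer:
[9, 7, 8, 6, 5, 166]
[9, 7, 8, 6, 5]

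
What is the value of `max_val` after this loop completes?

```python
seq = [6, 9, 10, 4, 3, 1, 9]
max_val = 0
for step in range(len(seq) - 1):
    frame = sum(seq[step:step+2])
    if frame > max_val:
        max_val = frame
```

Max sum of 2-element window in [6, 9, 10, 4, 3, 1, 9]
`max_val` takes the values: 0 → 15 → 19

Answer: 19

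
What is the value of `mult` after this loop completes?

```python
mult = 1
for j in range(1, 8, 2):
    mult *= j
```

Product of 1, 3, 5, ... up to 7
`mult` takes the values: 1 → 3 → 15 → 105

Answer: 105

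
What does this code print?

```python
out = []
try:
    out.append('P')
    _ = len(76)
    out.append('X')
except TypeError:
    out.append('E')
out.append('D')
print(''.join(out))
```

Execution trace: 'P' (try body) → 'E' (except TypeError) → 'D' (after the try/except). Output: PED

Answer: PED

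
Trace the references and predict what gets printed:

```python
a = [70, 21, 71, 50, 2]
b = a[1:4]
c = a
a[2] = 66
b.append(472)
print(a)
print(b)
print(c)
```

Key concept: slice vs alias.
Step by step:
`a = [70, 21, 71, 50, 2]` → a = [70, 21, 71, 50, 2]
`b = a[1:4]` → b = [21, 71, 50]
`c = a` → c = [70, 21, 71, 50, 2] (same object as a)
`a[2] = 66` → a = [70, 21, 66, 50, 2] (same object as c); c = [70, 21, 66, 50, 2] (same object as a)
`b.append(472)` → b = [21, 71, 50, 472]
`print(a)` → prints [70, 21, 66, 50, 2]
`print(b)` → prints [21, 71, 50, 472]
`print(c)` → prints [70, 21, 66, 50, 2]

Answer:
[70, 21, 66, 50, 2]
[21, 71, 50, 472]
[70, 21, 66, 50, 2]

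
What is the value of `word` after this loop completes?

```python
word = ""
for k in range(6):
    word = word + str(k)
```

Concatenate digits 0 to 5
`word` takes the values: "" → "0" → "01" → "012" → "0123" → "01234" → "012345"

Answer: "012345"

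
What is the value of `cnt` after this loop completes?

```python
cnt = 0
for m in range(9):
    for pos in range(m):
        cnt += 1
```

Triangle number: 0+1+2+...+8
`cnt` takes the values: 0 → 1 → 2 → 3 → 4 → 5 → 6 → 7 → 8 → 9 → 10 → 11 → 12 → 13 → 14 → 15 → 16 → 17 → 18 → 19 → 20 → 21 → 22 → 23 → 24 → 25 → 26 → 27 → 28 → 29 → 30 → 31 → 32 → 33 → 34 → 35 → 36

Answer: 36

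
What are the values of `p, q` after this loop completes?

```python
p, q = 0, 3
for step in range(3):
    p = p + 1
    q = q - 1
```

p goes 0→3, q goes 3→0
`p, q` takes the values: (0, 3) → (1, 3) → (1, 2) → (2, 2) → (2, 1) → (3, 1) → (3, 0)

Answer: 3, 0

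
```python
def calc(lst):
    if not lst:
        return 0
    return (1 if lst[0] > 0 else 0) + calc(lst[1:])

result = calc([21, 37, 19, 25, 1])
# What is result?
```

Count of positive elements in [21, 37, 19, 25, 1] = 5

Answer: 5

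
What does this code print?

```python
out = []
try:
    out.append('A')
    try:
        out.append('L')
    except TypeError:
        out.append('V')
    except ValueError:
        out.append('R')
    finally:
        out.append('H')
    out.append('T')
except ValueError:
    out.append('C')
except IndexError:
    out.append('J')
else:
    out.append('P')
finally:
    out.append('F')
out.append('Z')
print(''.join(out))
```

Execution trace: 'A' (try body) → 'L' (inner try body, no exception) → 'H' (inner finally) → 'T' (try body, no exception) → 'P' (else) → 'F' (finally) → 'Z' (after the try/except). Output: ALHTPFZ

Answer: ALHTPFZ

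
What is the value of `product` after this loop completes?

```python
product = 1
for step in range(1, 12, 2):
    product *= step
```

Product of 1, 3, 5, ... up to 11
`product` takes the values: 1 → 3 → 15 → 105 → 945 → 10395

Answer: 10395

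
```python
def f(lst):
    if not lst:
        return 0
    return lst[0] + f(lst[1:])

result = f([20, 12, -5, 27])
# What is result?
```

20 + 12 + (-5) + 27 + 0 = 54

Answer: 54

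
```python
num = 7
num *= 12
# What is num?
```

Trace:
`num = 7` → num = 7
`num *= 12` → num = 84
So num = 84

Answer: 84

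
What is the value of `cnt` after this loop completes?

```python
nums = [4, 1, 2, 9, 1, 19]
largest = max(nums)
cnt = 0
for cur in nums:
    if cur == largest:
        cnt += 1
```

Count of max value 19 in [4, 1, 2, 9, 1, 19]
`cnt` takes the values: 0 → 1

Answer: 1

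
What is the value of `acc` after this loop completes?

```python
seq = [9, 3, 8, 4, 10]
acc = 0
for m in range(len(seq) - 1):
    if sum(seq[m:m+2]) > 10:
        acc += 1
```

Count windows with sum > 10
`acc` takes the values: 0 → 1 → 2 → 3 → 4

Answer: 4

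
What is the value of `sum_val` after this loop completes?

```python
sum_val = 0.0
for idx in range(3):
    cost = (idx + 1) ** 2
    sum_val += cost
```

Sum of squared losses 1² + 2² + ... + 3²
`sum_val` takes the values: 0.0 → 1.0 → 5.0 → 14.0

Answer: 14.0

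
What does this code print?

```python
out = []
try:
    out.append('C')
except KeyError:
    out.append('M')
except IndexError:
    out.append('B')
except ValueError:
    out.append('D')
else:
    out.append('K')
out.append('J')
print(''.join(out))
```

Execution trace: 'C' (try body, no exception) → 'K' (else) → 'J' (after the try/except). Output: CKJ

Answer: CKJ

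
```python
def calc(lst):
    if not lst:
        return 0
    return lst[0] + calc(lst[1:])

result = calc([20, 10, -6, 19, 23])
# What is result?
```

20 + 10 + (-6) + 19 + 23 + 0 = 66

Answer: 66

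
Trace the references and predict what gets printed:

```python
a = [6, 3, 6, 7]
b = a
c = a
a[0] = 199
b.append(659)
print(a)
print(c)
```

Key concept: multiple aliases.
Step by step:
`a = [6, 3, 6, 7]` → a = [6, 3, 6, 7]
`b = a` → b = [6, 3, 6, 7] (same object as a)
`c = a` → c = [6, 3, 6, 7] (same object as a, b)
`a[0] = 199` → a = [199, 3, 6, 7] (same object as b, c); b = [199, 3, 6, 7] (same object as a, c); c = [199, 3, 6, 7] (same object as a, b)
`b.append(659)` → a = [199, 3, 6, 7, 659] (same object as b, c); b = [199, 3, 6, 7, 659] (same object as a, c); c = [199, 3, 6, 7, 659] (same object as a, b)
`print(a)` → prints [199, 3, 6, 7, 659]
`print(c)` → prints [199, 3, 6, 7, 659]

Answer:
[199, 3, 6, 7, 659]
[199, 3, 6, 7, 659]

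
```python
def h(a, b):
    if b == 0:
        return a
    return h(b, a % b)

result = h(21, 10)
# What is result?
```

h(21, 10) -> h(10, 1) -> h(1, 0) -> 1

Answer: 1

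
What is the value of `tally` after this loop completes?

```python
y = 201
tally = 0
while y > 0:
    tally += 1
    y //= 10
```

Count digits by repeated division by 10
`tally` takes the values: 0 → 1 → 2 → 3

Answer: 3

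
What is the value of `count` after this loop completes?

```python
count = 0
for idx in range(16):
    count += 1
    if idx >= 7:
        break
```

Loop breaks when idx reaches 7, count is 8
`count` takes the values: 0 → 1 → 2 → 3 → 4 → 5 → 6 → 7 → 8

Answer: 8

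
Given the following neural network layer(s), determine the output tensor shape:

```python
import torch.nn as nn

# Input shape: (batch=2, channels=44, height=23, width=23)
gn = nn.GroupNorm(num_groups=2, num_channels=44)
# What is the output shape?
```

Input: (2, 44, 23, 23) -> Output: (2, 44, 23, 23)

Answer: (2, 44, 23, 23)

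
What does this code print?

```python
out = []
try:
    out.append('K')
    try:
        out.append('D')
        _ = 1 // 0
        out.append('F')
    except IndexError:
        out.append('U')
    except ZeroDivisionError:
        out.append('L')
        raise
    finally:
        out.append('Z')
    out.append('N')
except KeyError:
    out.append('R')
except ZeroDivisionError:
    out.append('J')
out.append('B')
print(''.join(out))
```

Execution trace: 'K' (try body) → 'D' (inner try body) → 'L' (inner except ZeroDivisionError) → 'Z' (inner finally) → 'J' (except ZeroDivisionError) → 'B' (after the try/except). Output: KDLZJB

Answer: KDLZJB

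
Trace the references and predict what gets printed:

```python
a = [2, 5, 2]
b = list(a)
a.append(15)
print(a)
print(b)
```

Key concept: list() constructor creates copy.
Step by step:
`a = [2, 5, 2]` → a = [2, 5, 2]
`b = list(a)` → b = [2, 5, 2]
`a.append(15)` → a = [2, 5, 2, 15]
`print(a)` → prints [2, 5, 2, 15]
`print(b)` → prints [2, 5, 2]

Answer:
[2, 5, 2, 15]
[2, 5, 2]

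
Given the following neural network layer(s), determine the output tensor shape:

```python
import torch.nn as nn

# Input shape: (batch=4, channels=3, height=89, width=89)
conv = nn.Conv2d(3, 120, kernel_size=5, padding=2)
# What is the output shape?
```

Input: (4, 3, 89, 89) -> Output: (4, 120, 89, 89)

Answer: (4, 120, 89, 89)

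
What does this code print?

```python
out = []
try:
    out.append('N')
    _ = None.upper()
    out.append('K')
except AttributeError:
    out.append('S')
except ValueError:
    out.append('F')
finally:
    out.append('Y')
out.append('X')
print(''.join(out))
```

Execution trace: 'N' (try body) → 'S' (except AttributeError) → 'Y' (finally) → 'X' (after the try/except). Output: NSYX

Answer: NSYX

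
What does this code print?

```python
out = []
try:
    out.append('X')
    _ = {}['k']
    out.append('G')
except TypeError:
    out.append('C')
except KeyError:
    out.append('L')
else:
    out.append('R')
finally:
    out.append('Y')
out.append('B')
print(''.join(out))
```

Execution trace: 'X' (try body) → 'L' (except KeyError) → 'Y' (finally) → 'B' (after the try/except). Output: XLYB

Answer: XLYB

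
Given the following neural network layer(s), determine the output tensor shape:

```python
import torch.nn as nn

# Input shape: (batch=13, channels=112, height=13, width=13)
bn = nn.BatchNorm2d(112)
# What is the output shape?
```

Input: (13, 112, 13, 13) -> Output: (13, 112, 13, 13)

Answer: (13, 112, 13, 13)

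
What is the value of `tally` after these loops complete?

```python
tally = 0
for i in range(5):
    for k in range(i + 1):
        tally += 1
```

Triangle: 1 + 2 + ... + 5
`tally` takes the values: 0 → 1 → 2 → 3 → 4 → 5 → 6 → 7 → 8 → 9 → 10 → 11 → 12 → 13 → 14 → 15

Answer: 15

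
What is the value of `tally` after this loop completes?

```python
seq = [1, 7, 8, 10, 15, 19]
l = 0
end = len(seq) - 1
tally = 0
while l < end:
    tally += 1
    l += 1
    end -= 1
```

Iterations until pointers meet (list length 6)
`tally` takes the values: 0 → 1 → 2 → 3

Answer: 3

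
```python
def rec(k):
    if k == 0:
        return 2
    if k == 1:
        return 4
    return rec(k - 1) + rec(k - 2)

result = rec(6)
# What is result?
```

Build up from base cases: rec(0)=2, rec(1)=4, rec(2)=6, rec(3)=10, rec(4)=16, rec(5)=26, rec(6)=42

Answer: 42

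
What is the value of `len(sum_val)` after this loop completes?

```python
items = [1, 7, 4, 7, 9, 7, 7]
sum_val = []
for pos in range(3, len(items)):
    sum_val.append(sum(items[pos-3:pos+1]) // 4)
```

Number of 4-element averages
`sum_val` takes the values: [] → [4] → [4, 6] → [4, 6, 6] → [4, 6, 6, 7]
So `len(sum_val)` = 4

Answer: 4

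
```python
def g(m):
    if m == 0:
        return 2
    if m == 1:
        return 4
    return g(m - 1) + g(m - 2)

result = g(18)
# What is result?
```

Build up from base cases: g(0)=2, g(1)=4, g(2)=6, g(3)=10, g(4)=16, g(5)=26, g(6)=42, ..., g(18)=13530

Answer: 13530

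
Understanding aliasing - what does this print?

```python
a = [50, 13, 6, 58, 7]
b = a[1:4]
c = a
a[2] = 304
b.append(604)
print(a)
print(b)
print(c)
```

Key concept: slice vs alias.
Step by step:
`a = [50, 13, 6, 58, 7]` → a = [50, 13, 6, 58, 7]
`b = a[1:4]` → b = [13, 6, 58]
`c = a` → c = [50, 13, 6, 58, 7] (same object as a)
`a[2] = 304` → a = [50, 13, 304, 58, 7] (same object as c); c = [50, 13, 304, 58, 7] (same object as a)
`b.append(604)` → b = [13, 6, 58, 604]
`print(a)` → prints [50, 13, 304, 58, 7]
`print(b)` → prints [13, 6, 58, 604]
`print(c)` → prints [50, 13, 304, 58, 7]

Answer:
[50, 13, 304, 58, 7]
[13, 6, 58, 604]
[50, 13, 304, 58, 7]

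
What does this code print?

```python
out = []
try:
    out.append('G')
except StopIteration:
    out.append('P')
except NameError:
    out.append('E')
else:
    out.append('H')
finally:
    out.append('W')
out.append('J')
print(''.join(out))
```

Execution trace: 'G' (try body, no exception) → 'H' (else) → 'W' (finally) → 'J' (after the try/except). Output: GHWJ

Answer: GHWJ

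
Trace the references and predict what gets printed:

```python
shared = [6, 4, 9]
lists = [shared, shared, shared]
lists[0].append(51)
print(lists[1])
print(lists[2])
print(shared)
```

Key concept: list of same reference.
Step by step:
`shared = [6, 4, 9]` → shared = [6, 4, 9]
`lists = [shared, shared, shared]` → lists = [[6, 4, 9], [6, 4, 9], [6, 4, 9]]
`lists[0].append(51)` → shared = [6, 4, 9, 51]; lists = [[6, 4, 9, 51], [6, 4, 9, 51], [6, 4, 9, 51]]
`print(lists[1])` → prints [6, 4, 9, 51]
`print(lists[2])` → prints [6, 4, 9, 51]
`print(shared)` → prints [6, 4, 9, 51]

Answer:
[6, 4, 9, 51]
[6, 4, 9, 51]
[6, 4, 9, 51]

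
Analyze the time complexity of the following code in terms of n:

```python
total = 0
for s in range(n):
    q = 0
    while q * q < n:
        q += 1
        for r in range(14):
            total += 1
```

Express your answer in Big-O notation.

Each loop level contributes: n × √n × 1. Multiplying the contributions gives O(n√n).

Answer: O(n√n)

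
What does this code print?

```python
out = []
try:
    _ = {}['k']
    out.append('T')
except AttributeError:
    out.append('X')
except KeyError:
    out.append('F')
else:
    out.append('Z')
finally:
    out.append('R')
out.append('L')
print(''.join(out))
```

Execution trace: 'F' (except KeyError) → 'R' (finally) → 'L' (after the try/except). Output: FRL

Answer: FRL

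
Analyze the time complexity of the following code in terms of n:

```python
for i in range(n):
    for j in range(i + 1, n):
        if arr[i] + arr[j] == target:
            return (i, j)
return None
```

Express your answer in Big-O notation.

This is Two sum brute force. Time complexity: O(n²).

Answer: O(n²)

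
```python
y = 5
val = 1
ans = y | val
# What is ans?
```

Trace:
`y = 5` → y = 5
`val = 1` → val = 1
`ans = y | val` → ans = 5
So ans = 5

Answer: 5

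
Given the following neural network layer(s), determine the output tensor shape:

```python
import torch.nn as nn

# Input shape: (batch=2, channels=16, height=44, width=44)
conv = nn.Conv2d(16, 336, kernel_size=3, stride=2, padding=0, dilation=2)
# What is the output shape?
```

Input: (2, 16, 44, 44) -> Output: (2, 336, 20, 20)

Answer: (2, 336, 20, 20)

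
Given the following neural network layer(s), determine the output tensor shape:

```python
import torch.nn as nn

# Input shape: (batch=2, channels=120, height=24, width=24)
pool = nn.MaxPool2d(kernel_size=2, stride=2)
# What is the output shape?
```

Input: (2, 120, 24, 24) -> Output: (2, 120, 12, 12)

Answer: (2, 120, 12, 12)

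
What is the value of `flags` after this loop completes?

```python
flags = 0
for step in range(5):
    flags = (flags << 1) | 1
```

Build 5 consecutive 1-bits: 0b11111
`flags` takes the values: 0 → 1 → 3 → 7 → 15 → 31

Answer: 31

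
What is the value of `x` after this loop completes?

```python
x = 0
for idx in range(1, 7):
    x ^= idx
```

XOR of 1 to 6
`x` takes the values: 0 → 1 → 3 → 0 → 4 → 1 → 7

Answer: 7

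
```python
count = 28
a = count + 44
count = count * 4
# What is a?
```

Trace:
`count = 28` → count = 28
`a = count + 44` → a = 72
`count = count * 4` → count = 112
So a = 72

Answer: 72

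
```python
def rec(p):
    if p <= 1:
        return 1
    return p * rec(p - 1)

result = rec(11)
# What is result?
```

rec(11) = 11 * 10 * 9 * 8 * 7 * 6 * 5 * 4 * 3 * 2 * 1 = 39916800

Answer: 39916800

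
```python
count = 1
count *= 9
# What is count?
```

Trace:
`count = 1` → count = 1
`count *= 9` → count = 9
So count = 9

Answer: 9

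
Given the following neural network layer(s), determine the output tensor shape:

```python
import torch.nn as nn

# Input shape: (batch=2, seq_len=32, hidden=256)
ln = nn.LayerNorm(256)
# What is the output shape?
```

Input: (2, 32, 256) -> Output: (2, 32, 256)

Answer: (2, 32, 256)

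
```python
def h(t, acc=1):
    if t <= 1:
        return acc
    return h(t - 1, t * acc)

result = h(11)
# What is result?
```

Accumulator trace (n, acc): (11, 1) -> (10, 11) -> (9, 110) -> (8, 990) -> (7, 7920) -> (6, 55440) -> (5, 332640) -> (4, 1663200) -> (3, 6652800) -> (2, 19958400) -> (1, 39916800) -> return 39916800

Answer: 39916800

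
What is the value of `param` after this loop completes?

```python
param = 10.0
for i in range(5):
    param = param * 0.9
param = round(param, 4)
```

Exponential decay: 10.0 * 0.9^5
`param` takes the values: 10.0 → 9.0 → 8.1 → 7.29 → 6.561 → 5.9049

Answer: 5.9049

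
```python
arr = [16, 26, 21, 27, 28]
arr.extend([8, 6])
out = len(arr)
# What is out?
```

Trace:
`arr = [16, 26, 21, 27, 28]` → arr = [16, 26, 21, 27, 28]
`arr.extend([8, 6])` → arr = [16, 26, 21, 27, 28, 8, 6]
`out = len(arr)` → out = 7
So out = 7

Answer: 7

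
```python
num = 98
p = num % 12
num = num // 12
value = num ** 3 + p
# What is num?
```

Trace:
`num = 98` → num = 98
`p = num % 12` → p = 2
`num = num // 12` → num = 8
`value = num ** 3 + p` → value = 514
So num = 8

Answer: 8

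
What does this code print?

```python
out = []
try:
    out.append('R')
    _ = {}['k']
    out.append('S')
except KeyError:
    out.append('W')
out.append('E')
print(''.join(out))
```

Execution trace: 'R' (try body) → 'W' (except KeyError) → 'E' (after the try/except). Output: RWE

Answer: RWE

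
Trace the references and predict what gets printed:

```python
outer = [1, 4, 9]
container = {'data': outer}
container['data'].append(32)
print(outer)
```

Key concept: dict holds reference to list.
Step by step:
`outer = [1, 4, 9]` → outer = [1, 4, 9]
`container = {'data': outer}` → container = {'data': [1, 4, 9]}
`container['data'].append(32)` → outer = [1, 4, 9, 32]; container = {'data': [1, 4, 9, 32]}
`print(outer)` → prints [1, 4, 9, 32]

Answer: [1, 4, 9, 32]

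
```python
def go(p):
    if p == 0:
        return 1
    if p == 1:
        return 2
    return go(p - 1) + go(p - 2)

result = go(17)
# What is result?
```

Build up from base cases: go(0)=1, go(1)=2, go(2)=3, go(3)=5, go(4)=8, go(5)=13, go(6)=21, ..., go(17)=4181

Answer: 4181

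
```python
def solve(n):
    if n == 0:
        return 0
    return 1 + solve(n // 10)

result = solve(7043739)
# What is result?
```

Count of digits of 7043739: 7

Answer: 7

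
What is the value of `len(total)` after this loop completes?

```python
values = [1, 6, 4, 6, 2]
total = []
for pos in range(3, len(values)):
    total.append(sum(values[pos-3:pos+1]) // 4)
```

Number of 4-element averages
`total` takes the values: [] → [4] → [4, 4]
So `len(total)` = 2

Answer: 2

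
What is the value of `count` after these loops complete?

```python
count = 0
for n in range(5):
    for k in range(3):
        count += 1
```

5 * 3 = 15
`count` takes the values: 0 → 1 → 2 → 3 → 4 → 5 → 6 → 7 → 8 → 9 → 10 → 11 → 12 → 13 → 14 → 15

Answer: 15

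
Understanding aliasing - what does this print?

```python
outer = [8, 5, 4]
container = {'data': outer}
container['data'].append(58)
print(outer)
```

Key concept: dict holds reference to list.
Step by step:
`outer = [8, 5, 4]` → outer = [8, 5, 4]
`container = {'data': outer}` → container = {'data': [8, 5, 4]}
`container['data'].append(58)` → outer = [8, 5, 4, 58]; container = {'data': [8, 5, 4, 58]}
`print(outer)` → prints [8, 5, 4, 58]

Answer: [8, 5, 4, 58]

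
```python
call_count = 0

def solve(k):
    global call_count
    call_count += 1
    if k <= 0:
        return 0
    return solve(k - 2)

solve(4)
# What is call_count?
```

Linear recursion stepping by 2: 3 calls from k=4 down to ≤0.

Answer: 3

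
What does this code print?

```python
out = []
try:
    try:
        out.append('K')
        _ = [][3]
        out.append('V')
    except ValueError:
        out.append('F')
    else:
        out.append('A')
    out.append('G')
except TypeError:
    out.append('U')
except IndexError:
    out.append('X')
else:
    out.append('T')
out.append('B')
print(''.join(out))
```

Execution trace: 'K' (inner try body) → 'X' (except IndexError) → 'B' (after the try/except). Output: KXB

Answer: KXB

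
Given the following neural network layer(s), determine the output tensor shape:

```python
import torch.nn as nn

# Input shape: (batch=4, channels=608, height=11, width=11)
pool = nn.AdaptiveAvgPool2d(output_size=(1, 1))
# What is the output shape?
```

Input: (4, 608, 11, 11) -> Output: (4, 608, 1, 1)

Answer: (4, 608, 1, 1)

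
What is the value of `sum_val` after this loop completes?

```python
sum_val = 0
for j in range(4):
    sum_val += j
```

Sum of 0 to 3 = 6
`sum_val` takes the values: 0 → 1 → 3 → 6

Answer: 6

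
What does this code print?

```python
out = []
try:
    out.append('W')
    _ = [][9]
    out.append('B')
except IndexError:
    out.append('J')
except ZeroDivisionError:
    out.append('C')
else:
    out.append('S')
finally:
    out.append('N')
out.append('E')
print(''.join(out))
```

Execution trace: 'W' (try body) → 'J' (except IndexError) → 'N' (finally) → 'E' (after the try/except). Output: WJNE

Answer: WJNE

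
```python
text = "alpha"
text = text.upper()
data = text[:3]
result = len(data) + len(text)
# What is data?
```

Trace:
`text = "alpha"` → text = 'alpha'
`text = text.upper()` → text = 'ALPHA'
`data = text[:3]` → data = 'ALP'
`result = len(data) + len(text)` → result = 8
So data = 'ALP'

Answer: 'ALP'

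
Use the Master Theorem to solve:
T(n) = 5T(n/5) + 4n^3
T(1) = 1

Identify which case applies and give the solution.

a=5, b=5, f(n)=4n^3. log_5(5) = 1. Since c=3 > 1 and the regularity condition holds (5(n/5)^3 = (5/5^3)n^3 with 5/5^3 < 1), Case 3 applies: T(n) = Θ(f(n)) = O(n^3).

Answer: O(n^3) - Case 3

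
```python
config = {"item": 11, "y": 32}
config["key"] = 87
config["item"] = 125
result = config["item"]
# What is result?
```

Trace:
`config = {"item": 11, "y": 32}` → config = {'item': 11, 'y': 32}
`config["key"] = 87` → config = {'item': 11, 'y': 32, 'key': 87}
`config["item"] = 125` → config = {'item': 125, 'y': 32, 'key': 87}
`result = config["item"]` → result = 125
So result = 125

Answer: 125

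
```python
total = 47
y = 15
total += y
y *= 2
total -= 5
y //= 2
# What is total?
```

Trace:
`total = 47` → total = 47
`y = 15` → y = 15
`total += y` → total = 62
`y *= 2` → y = 30
`total -= 5` → total = 57
`y //= 2` → y = 15
So total = 57

Answer: 57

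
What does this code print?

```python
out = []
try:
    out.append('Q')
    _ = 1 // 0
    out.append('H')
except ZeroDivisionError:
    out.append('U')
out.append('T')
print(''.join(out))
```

Execution trace: 'Q' (try body) → 'U' (except ZeroDivisionError) → 'T' (after the try/except). Output: QUT

Answer: QUT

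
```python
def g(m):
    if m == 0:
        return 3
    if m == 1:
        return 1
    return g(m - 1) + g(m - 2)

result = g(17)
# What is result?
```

Build up from base cases: g(0)=3, g(1)=1, g(2)=4, g(3)=5, g(4)=9, g(5)=14, g(6)=23, ..., g(17)=4558

Answer: 4558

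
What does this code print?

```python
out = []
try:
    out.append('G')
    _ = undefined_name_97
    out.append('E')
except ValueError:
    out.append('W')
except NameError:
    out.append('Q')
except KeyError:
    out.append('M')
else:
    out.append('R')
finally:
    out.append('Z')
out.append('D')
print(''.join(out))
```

Execution trace: 'G' (try body) → 'Q' (except NameError) → 'Z' (finally) → 'D' (after the try/except). Output: GQZD

Answer: GQZD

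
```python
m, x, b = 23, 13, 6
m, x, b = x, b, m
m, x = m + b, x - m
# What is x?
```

Trace:
`m, x, b = 23, 13, 6` → m = 23; x = 13; b = 6
`m, x, b = x, b, m` → m = 13; x = 6; b = 23
`m, x = m + b, x - m` → m = 36; x = -7
So x = -7

Answer: -7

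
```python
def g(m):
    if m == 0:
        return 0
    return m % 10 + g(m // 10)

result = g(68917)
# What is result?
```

Sum of digits of 68917: 7 + 1 + 9 + 8 + 6 = 31

Answer: 31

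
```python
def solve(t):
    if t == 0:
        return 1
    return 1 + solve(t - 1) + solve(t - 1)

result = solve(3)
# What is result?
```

solve(t) = 1 + 2·solve(t-1), solve(0)=1. Closed form: (1+1)·2^3 - 1 = 15.

Answer: 15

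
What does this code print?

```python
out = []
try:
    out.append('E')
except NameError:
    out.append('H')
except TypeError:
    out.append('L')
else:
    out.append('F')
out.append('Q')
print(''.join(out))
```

Execution trace: 'E' (try body, no exception) → 'F' (else) → 'Q' (after the try/except). Output: EFQ

Answer: EFQ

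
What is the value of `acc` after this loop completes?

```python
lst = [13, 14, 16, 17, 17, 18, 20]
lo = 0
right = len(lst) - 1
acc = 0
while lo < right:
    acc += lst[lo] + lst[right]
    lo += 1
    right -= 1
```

Sum of pairs from ends
`acc` takes the values: 0 → 33 → 65 → 98

Answer: 98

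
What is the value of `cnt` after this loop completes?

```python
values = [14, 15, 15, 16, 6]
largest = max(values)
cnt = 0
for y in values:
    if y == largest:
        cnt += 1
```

Count of max value 16 in [14, 15, 15, 16, 6]
`cnt` takes the values: 0 → 1

Answer: 1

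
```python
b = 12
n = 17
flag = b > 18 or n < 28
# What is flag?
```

Trace:
`b = 12` → b = 12
`n = 17` → n = 17
`flag = b > 18 or n < 28` → flag = True
So flag = True

Answer: True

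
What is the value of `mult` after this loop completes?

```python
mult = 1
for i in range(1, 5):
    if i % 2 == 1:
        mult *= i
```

Product of odd numbers 1 to 4
`mult` takes the values: 1 → 3

Answer: 3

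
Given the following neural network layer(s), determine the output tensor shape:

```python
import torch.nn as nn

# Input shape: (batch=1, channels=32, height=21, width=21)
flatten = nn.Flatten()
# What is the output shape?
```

Input: (1, 32, 21, 21) -> Output: (1, 14112)

Answer: (1, 14112)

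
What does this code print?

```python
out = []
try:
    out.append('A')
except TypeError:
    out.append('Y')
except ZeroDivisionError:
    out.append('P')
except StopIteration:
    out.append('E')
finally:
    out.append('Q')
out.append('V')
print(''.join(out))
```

Execution trace: 'A' (try body, no exception) → 'Q' (finally) → 'V' (after the try/except). Output: AQV

Answer: AQV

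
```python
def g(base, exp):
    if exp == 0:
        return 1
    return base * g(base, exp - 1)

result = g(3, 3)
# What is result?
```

g(3, 3) = 3 * 3 * 3 = 27

Answer: 27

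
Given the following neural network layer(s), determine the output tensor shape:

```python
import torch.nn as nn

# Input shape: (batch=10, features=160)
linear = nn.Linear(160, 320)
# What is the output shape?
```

Input: (10, 160) -> Output: (10, 320)

Answer: (10, 320)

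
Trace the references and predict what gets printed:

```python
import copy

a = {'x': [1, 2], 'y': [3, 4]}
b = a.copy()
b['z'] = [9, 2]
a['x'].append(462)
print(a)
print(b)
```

Key concept: shallow copy of dict with mutable values.
Step by step:
`a = {'x': [1, 2], 'y': [3, 4]}` → a = {'x': [1, 2], 'y': [3, 4]}
`b = a.copy()` → b = {'x': [1, 2], 'y': [3, 4]}
`b['z'] = [9, 2]` → b = {'x': [1, 2], 'y': [3, 4], 'z': [9, 2]}
`a['x'].append(462)` → a = {'x': [1, 2, 462], 'y': [3, 4]}; b = {'x': [1, 2, 462], 'y': [3, 4], 'z': [9, 2]}
`print(a)` → prints {'x': [1, 2, 462], 'y': [3, 4]}
`print(b)` → prints {'x': [1, 2, 462], 'y': [3, 4], 'z': [9, 2]}

Answer:
{'x': [1, 2, 462], 'y': [3, 4]}
{'x': [1, 2, 462], 'y': [3, 4], 'z': [9, 2]}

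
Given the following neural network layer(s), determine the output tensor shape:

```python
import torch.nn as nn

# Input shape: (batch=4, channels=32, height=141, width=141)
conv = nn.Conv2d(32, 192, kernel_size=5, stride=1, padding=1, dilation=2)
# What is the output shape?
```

Input: (4, 32, 141, 141) -> Output: (4, 192, 135, 135)

Answer: (4, 192, 135, 135)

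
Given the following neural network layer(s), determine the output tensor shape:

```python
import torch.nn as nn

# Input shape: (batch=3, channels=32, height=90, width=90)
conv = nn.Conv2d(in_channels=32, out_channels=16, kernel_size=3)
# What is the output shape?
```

Input: (3, 32, 90, 90) -> Output: (3, 16, 88, 88)

Answer: (3, 16, 88, 88)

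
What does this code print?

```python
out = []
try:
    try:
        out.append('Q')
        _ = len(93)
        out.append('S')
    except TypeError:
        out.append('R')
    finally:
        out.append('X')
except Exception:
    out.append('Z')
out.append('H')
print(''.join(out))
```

Execution trace: 'Q' (inner try body) → 'R' (inner except TypeError) → 'X' (inner finally) → 'H' (after the try/except). Output: QRXH

Answer: QRXH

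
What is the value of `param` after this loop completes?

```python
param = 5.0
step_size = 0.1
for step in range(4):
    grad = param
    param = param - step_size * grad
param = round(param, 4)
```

Gradient descent: w = 5.0 * (1 - 0.1)^4
`param` takes the values: 5.0 → 4.5 → 4.05 → 3.645 → 3.2805

Answer: 3.2805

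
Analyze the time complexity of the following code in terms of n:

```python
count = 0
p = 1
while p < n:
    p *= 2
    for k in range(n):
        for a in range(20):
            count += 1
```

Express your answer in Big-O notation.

Each loop level contributes: log n × n × 1. Multiplying the contributions gives O(n log n).

Answer: O(n log n)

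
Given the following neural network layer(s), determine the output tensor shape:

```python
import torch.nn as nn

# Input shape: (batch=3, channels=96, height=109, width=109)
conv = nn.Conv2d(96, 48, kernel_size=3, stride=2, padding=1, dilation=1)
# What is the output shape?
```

Input: (3, 96, 109, 109) -> Output: (3, 48, 55, 55)

Answer: (3, 48, 55, 55)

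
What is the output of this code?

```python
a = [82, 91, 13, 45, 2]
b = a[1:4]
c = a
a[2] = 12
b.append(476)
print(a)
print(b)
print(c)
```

Key concept: slice vs alias.
Step by step:
`a = [82, 91, 13, 45, 2]` → a = [82, 91, 13, 45, 2]
`b = a[1:4]` → b = [91, 13, 45]
`c = a` → c = [82, 91, 13, 45, 2] (same object as a)
`a[2] = 12` → a = [82, 91, 12, 45, 2] (same object as c); c = [82, 91, 12, 45, 2] (same object as a)
`b.append(476)` → b = [91, 13, 45, 476]
`print(a)` → prints [82, 91, 12, 45, 2]
`print(b)` → prints [91, 13, 45, 476]
`print(c)` → prints [82, 91, 12, 45, 2]

Answer:
[82, 91, 12, 45, 2]
[91, 13, 45, 476]
[82, 91, 12, 45, 2]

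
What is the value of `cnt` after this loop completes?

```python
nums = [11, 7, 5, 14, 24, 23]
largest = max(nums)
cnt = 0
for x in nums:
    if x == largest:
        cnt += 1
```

Count of max value 24 in [11, 7, 5, 14, 24, 23]
`cnt` takes the values: 0 → 1

Answer: 1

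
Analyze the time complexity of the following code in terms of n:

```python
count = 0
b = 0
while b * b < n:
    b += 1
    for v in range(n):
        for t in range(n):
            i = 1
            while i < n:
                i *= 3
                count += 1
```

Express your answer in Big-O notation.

Each loop level contributes: √n × n × n × log n. Multiplying the contributions gives O(n^2√n log n).

Answer: O(n^2√n log n)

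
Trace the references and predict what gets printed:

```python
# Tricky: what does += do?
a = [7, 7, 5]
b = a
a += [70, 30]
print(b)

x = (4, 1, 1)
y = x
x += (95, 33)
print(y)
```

Key concept: += behavior differs for mutable vs immutable.
Step by step:
`a = [7, 7, 5]` → a = [7, 7, 5]
`b = a` → b = [7, 7, 5] (same object as a)
`a += [70, 30]` → a = [7, 7, 5, 70, 30] (same object as b); b = [7, 7, 5, 70, 30] (same object as a)
`print(b)` → prints [7, 7, 5, 70, 30]
`x = (4, 1, 1)` → x = (4, 1, 1)
`y = x` → y = (4, 1, 1)
`x += (95, 33)` → x = (4, 1, 1, 95, 33)
`print(y)` → prints (4, 1, 1)

Answer:
[7, 7, 5, 70, 30]
(4, 1, 1)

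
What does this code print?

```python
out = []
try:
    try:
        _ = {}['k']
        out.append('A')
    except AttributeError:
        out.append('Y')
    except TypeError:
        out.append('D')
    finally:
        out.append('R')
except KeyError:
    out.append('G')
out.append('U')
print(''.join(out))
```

Execution trace: 'R' (finally) → 'G' (outer except KeyError) → 'U' (after the try/except). Output: RGU

Answer: RGU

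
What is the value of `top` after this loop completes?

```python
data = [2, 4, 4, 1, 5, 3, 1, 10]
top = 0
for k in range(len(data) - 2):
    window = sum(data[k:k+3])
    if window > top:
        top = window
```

Max sum of 3-element window in [2, 4, 4, 1, 5, 3, 1, 10]
`top` takes the values: 0 → 10 → 14

Answer: 14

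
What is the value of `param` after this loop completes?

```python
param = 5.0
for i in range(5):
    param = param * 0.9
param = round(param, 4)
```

Exponential decay: 5.0 * 0.9^5
`param` takes the values: 5.0 → 4.5 → 4.05 → 3.645 → 3.2805 → 2.95245 → 2.9525

Answer: 2.9525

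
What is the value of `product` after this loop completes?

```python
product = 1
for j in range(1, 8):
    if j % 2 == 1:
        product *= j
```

Product of odd numbers 1 to 7
`product` takes the values: 1 → 3 → 15 → 105

Answer: 105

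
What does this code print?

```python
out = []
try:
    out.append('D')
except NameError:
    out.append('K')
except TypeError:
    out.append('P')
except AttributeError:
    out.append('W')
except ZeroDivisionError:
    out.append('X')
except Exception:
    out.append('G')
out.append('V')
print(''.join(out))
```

Execution trace: 'D' (try body, no exception) → 'V' (after the try/except). Output: DV

Answer: DV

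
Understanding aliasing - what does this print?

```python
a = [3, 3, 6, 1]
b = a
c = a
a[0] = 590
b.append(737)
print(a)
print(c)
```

Key concept: multiple aliases.
Step by step:
`a = [3, 3, 6, 1]` → a = [3, 3, 6, 1]
`b = a` → b = [3, 3, 6, 1] (same object as a)
`c = a` → c = [3, 3, 6, 1] (same object as a, b)
`a[0] = 590` → a = [590, 3, 6, 1] (same object as b, c); b = [590, 3, 6, 1] (same object as a, c); c = [590, 3, 6, 1] (same object as a, b)
`b.append(737)` → a = [590, 3, 6, 1, 737] (same object as b, c); b = [590, 3, 6, 1, 737] (same object as a, c); c = [590, 3, 6, 1, 737] (same object as a, b)
`print(a)` → prints [590, 3, 6, 1, 737]
`print(c)` → prints [590, 3, 6, 1, 737]

Answer:
[590, 3, 6, 1, 737]
[590, 3, 6, 1, 737]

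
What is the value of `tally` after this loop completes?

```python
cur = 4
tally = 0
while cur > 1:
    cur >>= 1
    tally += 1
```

Count right shifts until 1
`tally` takes the values: 0 → 1 → 2

Answer: 2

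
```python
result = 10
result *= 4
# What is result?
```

Trace:
`result = 10` → result = 10
`result *= 4` → result = 40
So result = 40

Answer: 40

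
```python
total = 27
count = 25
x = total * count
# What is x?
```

Trace:
`total = 27` → total = 27
`count = 25` → count = 25
`x = total * count` → x = 675
So x = 675

Answer: 675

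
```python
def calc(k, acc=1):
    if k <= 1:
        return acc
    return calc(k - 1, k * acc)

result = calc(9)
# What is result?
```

Accumulator trace (n, acc): (9, 1) -> (8, 9) -> (7, 72) -> (6, 504) -> (5, 3024) -> (4, 15120) -> (3, 60480) -> (2, 181440) -> (1, 362880) -> return 362880

Answer: 362880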